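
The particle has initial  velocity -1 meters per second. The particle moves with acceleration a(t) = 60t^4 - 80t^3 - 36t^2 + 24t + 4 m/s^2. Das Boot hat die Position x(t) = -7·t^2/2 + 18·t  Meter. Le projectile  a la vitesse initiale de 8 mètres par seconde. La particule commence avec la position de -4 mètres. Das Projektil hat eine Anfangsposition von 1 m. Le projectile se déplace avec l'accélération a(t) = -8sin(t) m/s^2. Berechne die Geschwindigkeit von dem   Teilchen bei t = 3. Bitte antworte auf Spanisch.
Debemos encontrar la antiderivada de nuestra ecuación de la aceleración a(t) = 60·t^4 - 80·t^3 - 36·t^2 + 24·t + 4 1 vez. Tomando ∫a(t)dt y aplicando v(0) = -1, encontramos v(t) = 12·t^5 - 20·t^4 - 12·t^3 + 12·t^2 + 4·t - 1. De la ecuación de la velocidad v(t) = 12·t^5 - 20·t^4 - 12·t^3 + 12·t^2 + 4·t - 1, sustituimos t = 3 para obtener v = 1091.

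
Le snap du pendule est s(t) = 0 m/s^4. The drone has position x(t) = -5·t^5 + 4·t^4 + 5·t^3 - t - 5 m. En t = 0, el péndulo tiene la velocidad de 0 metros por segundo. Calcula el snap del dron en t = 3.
Partiendo de la posición x(t) = -5·t^5 + 4·t^4 + 5·t^3 - t - 5, tomamos 4 derivadas. Tomando d/dt de x(t), encontramos v(t) = -25·t^4 + 16·t^3 + 15·t^2 - 1. Tomando d/dt de v(t), encontramos a(t) = -100·t^3 + 48·t^2 + 30·t. Derivando la aceleración, obtenemos la sacudida: j(t) = -300·t^2 + 96·t + 30. Tomando d/dt de j(t), encontramos s(t) = 96 - 600·t. Usando s(t) = 96 - 600·t y sustituyendo t = 3, encontramos s = -1704.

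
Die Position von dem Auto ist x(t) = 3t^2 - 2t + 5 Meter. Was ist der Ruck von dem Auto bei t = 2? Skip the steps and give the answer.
j(2) = 0.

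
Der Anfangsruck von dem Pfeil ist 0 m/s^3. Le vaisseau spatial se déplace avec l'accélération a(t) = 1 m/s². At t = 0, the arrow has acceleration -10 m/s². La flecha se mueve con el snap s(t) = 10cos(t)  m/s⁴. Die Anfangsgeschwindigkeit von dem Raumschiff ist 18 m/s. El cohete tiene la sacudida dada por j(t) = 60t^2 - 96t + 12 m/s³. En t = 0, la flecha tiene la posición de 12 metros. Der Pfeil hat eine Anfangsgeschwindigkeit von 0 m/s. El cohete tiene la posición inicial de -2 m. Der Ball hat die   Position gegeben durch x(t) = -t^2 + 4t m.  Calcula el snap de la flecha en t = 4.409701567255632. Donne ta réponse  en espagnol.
Tenemos el snap s(t) = 10·cos(t). Sustituyendo t = 4.409701567255632: s(4.409701567255632) = -2.98086520243731.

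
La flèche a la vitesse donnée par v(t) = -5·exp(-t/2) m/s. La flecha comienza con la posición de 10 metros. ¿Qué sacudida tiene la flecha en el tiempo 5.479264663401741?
Para resolver esto, necesitamos tomar 2 derivadas de nuestra ecuación de la velocidad v(t) = -5·exp(-t/2). Tomando d/dt de v(t), encontramos a(t) = 5·exp(-t/2)/2. Derivando la aceleración, obtenemos la sacudida: j(t) = -5·exp(-t/2)/4. Usando j(t) = -5·exp(-t/2)/4 y sustituyendo t = 5.479264663401741, encontramos j = -0.0807426146595361.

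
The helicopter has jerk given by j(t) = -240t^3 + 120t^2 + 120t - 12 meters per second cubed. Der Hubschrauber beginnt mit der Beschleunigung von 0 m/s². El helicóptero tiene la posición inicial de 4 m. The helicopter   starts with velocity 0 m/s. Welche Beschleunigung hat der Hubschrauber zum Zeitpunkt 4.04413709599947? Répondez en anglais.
We need to integrate our jerk equation j(t) = -240·t^3 + 120·t^2 + 120·t - 12 1 time. The antiderivative of jerk is acceleration. Using a(0) = 0, we get a(t) = 4·t·(-15·t^3 + 10·t^2 + 15·t - 3). From the given acceleration equation a(t) = 4·t·(-15·t^3 + 10·t^2 + 15·t - 3), we substitute t = 4.04413709599947 to get a = -12470.7947356548.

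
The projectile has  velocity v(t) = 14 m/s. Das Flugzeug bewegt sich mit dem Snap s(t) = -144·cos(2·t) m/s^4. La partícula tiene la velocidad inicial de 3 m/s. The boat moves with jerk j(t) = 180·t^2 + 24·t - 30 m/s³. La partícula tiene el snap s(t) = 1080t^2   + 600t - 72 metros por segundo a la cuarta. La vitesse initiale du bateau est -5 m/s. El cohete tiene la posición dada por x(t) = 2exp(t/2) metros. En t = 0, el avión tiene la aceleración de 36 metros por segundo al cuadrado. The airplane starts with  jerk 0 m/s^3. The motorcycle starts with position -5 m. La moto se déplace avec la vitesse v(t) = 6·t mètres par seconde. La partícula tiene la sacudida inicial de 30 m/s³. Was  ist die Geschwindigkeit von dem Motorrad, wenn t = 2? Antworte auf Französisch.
Nous avons la vitesse v(t) = 6·t. En substituant t = 2: v(2) = 12.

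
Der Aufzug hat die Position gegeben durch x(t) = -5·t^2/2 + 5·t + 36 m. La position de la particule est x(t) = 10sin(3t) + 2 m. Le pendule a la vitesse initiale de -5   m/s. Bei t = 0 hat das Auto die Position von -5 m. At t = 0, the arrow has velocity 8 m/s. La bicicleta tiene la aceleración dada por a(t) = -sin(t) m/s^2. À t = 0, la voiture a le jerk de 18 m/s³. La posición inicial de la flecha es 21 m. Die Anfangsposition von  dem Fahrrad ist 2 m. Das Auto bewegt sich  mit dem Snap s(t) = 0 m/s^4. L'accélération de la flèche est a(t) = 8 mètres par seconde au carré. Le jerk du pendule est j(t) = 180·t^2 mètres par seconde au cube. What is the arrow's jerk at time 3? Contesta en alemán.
Wir müssen unsere Gleichung für die Beschleunigung a(t) = 8 1-mal ableiten. Mit d/dt von a(t) finden wir j(t) = 0. Wir haben den Ruck j(t) = 0. Durch Einsetzen von t = 3: j(3) = 0.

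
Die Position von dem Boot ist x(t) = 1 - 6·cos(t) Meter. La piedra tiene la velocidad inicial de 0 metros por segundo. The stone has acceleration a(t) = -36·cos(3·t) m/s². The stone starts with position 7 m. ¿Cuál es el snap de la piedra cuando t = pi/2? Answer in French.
Nous devons dériver notre équation de l'accélération a(t) = -36·cos(3·t) 2 fois. En dérivant l'accélération, nous obtenons le jerk: j(t) = 108·sin(3·t). En prenant d/dt de j(t), nous trouvons s(t) = 324·cos(3·t). En utilisant s(t) = 324·cos(3·t) et en substituant t = pi/2, nous trouvons s = 0.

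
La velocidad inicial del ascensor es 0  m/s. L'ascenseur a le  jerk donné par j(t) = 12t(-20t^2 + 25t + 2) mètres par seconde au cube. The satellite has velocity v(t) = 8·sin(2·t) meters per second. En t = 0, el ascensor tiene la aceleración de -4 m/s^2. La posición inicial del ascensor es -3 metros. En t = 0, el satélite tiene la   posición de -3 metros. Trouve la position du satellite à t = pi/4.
Nous devons intégrer notre équation de la vitesse v(t) = 8·sin(2·t) 1 fois. L'intégrale de la vitesse est la position. En utilisant x(0) = -3, nous obtenons x(t) = 1 - 4·cos(2·t). Nous avons la position x(t) = 1 - 4·cos(2·t). En substituant t = pi/4: x(pi/4) = 1.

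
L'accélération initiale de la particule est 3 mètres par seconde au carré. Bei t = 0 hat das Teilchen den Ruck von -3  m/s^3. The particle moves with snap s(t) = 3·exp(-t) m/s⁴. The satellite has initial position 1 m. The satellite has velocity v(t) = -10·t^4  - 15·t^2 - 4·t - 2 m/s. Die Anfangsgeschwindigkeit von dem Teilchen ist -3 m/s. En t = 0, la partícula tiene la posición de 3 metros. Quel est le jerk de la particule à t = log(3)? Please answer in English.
To solve this, we need to take 1 integral of our snap equation s(t) = 3·exp(-t). The antiderivative of snap, with j(0) = -3, gives jerk: j(t) = -3·exp(-t). We have jerk j(t) = -3·exp(-t). Substituting t = log(3): j(log(3)) = -1.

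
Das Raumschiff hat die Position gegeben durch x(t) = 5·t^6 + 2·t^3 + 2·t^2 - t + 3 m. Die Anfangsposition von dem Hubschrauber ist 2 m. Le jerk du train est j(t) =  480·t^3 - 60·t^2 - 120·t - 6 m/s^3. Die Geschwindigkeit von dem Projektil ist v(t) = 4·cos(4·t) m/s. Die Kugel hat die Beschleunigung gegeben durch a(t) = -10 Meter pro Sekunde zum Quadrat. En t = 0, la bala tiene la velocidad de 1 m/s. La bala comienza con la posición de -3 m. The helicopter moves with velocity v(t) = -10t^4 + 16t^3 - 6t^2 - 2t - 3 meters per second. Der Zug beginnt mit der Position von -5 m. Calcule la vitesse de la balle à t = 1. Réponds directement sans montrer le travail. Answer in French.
v(1) = -9.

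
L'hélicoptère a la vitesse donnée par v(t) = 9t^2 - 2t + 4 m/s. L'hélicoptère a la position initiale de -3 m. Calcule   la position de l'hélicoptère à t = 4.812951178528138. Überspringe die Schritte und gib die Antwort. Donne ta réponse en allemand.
x(4.812951178528138) = 327.556114630525.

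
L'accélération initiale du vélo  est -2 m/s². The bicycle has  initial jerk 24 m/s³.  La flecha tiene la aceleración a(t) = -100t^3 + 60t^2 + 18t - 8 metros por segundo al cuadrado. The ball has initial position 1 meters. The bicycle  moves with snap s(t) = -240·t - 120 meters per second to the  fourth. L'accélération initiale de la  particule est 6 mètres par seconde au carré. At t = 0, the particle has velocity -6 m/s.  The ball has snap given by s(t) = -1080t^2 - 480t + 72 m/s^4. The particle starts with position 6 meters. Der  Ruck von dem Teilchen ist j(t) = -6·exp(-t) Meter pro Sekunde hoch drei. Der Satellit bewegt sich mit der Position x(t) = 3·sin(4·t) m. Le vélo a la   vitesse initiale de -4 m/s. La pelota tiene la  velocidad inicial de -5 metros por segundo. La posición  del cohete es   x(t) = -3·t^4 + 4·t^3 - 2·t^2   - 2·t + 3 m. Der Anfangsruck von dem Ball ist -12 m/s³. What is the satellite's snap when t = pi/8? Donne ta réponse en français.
Nous devons dériver notre équation de la position x(t) = 3·sin(4·t) 4 fois. En prenant d/dt de x(t), nous trouvons v(t) = 12·cos(4·t). En dérivant la vitesse, nous obtenons l'accélération: a(t) = -48·sin(4·t). En prenant d/dt de a(t), nous trouvons j(t) = -192·cos(4·t). La dérivée du jerk donne le snap: s(t) = 768·sin(4·t). Nous avons le snap s(t) = 768·sin(4·t). En substituant t = pi/8: s(pi/8) = 768.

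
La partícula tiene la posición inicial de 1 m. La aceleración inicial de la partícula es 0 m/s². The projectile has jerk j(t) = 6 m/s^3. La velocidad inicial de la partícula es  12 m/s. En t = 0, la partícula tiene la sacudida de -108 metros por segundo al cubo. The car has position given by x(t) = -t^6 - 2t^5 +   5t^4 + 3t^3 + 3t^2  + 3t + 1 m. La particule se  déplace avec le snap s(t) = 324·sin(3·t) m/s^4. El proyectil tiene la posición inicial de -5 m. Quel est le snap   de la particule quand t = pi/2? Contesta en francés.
De l'équation du snap s(t) = 324·sin(3·t), nous substituons t = pi/2 pour obtenir s = -324.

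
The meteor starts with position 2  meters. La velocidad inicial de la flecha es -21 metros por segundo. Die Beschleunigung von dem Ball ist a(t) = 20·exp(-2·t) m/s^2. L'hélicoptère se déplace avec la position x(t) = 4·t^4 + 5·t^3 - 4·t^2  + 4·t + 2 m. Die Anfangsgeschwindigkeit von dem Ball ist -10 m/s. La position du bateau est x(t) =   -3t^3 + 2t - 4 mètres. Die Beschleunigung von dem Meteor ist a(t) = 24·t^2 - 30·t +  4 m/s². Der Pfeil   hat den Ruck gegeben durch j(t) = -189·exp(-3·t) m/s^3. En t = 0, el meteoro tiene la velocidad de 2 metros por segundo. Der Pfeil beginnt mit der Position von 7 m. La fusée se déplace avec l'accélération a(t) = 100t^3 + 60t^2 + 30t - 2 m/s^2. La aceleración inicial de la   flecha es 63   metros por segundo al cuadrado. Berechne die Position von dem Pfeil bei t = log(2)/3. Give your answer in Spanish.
Debemos encontrar la integral de nuestra ecuación de la sacudida j(t) = -189·exp(-3·t) 3 veces. La antiderivada de la sacudida es la aceleración. Usando a(0) = 63, obtenemos a(t) = 63·exp(-3·t). La integral de la aceleración es la velocidad. Usando v(0) = -21, obtenemos v(t) = -21·exp(-3·t). Tomando ∫v(t)dt y aplicando x(0) = 7, encontramos x(t) = 7·exp(-3·t). Tenemos la posición x(t) = 7·exp(-3·t). Sustituyendo t = log(2)/3: x(log(2)/3) = 7/2.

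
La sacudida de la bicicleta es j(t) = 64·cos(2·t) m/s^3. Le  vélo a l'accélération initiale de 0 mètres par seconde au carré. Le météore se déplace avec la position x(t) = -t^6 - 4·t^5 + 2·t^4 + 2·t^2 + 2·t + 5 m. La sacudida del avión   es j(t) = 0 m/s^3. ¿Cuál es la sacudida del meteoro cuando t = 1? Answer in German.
Ausgehend von der Position x(t) = -t^6 - 4·t^5 + 2·t^4 + 2·t^2 + 2·t + 5, nehmen wir 3 Ableitungen. Durch Ableiten von der Position erhalten wir die Geschwindigkeit: v(t) = -6·t^5 - 20·t^4 + 8·t^3 + 4·t + 2. Durch Ableiten von der Geschwindigkeit erhalten wir die Beschleunigung: a(t) = -30·t^4 - 80·t^3 + 24·t^2 + 4. Durch Ableiten von der Beschleunigung erhalten wir den Ruck: j(t) = -120·t^3 - 240·t^2 + 48·t. Wir haben den Ruck j(t) = -120·t^3 - 240·t^2 + 48·t. Durch Einsetzen von t = 1: j(1) = -312.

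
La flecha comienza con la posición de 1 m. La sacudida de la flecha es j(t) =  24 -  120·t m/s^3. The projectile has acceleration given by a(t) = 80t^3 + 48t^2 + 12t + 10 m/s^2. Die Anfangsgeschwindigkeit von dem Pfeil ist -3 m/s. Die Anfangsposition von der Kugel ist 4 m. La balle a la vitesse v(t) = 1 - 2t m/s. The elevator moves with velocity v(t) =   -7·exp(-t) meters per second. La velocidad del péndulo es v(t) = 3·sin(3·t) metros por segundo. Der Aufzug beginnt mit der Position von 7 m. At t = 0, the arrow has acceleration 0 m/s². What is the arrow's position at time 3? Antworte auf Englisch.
To solve this, we need to take 3 integrals of our jerk equation j(t) = 24 - 120·t. Taking ∫j(t)dt and applying a(0) = 0, we find a(t) = 12·t·(2 - 5·t). Finding the antiderivative of a(t) and using v(0) = -3: v(t) = -20·t^3 + 12·t^2 - 3. Taking ∫v(t)dt and applying x(0) = 1, we find x(t) = -5·t^4 + 4·t^3 - 3·t + 1. Using x(t) = -5·t^4 + 4·t^3 - 3·t + 1 and substituting t = 3, we find x = -305.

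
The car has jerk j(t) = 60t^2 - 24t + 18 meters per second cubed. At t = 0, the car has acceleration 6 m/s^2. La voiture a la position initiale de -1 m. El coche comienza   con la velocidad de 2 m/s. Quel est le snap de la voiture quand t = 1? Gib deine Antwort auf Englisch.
We must differentiate our jerk equation j(t) = 60·t^2 - 24·t + 18 1 time. Taking d/dt of j(t), we find s(t) = 120·t - 24. We have snap s(t) = 120·t - 24. Substituting t = 1: s(1) = 96.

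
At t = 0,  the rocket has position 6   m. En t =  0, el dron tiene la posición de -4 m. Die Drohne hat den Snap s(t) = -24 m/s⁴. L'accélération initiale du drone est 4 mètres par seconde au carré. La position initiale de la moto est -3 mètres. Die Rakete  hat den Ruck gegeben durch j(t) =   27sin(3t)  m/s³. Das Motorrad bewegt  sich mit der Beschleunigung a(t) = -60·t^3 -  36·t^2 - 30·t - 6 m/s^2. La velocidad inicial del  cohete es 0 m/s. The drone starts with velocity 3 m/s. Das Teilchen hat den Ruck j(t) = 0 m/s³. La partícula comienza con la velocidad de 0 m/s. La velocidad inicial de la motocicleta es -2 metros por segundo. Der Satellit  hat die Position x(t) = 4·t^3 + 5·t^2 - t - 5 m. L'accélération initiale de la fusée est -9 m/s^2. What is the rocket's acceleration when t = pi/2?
Starting from jerk j(t) = 27·sin(3·t), we take 1 integral. The integral of jerk, with a(0) = -9, gives acceleration: a(t) = -9·cos(3·t). From the given acceleration equation a(t) = -9·cos(3·t), we substitute t = pi/2 to get a = 0.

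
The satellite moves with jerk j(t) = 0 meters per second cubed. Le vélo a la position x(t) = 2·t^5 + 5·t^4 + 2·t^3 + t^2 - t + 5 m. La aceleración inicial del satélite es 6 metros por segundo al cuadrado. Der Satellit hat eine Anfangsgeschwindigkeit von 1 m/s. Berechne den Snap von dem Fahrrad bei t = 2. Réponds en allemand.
Wir müssen unsere Gleichung für die Position x(t) = 2·t^5 + 5·t^4 + 2·t^3 + t^2 - t + 5 4-mal ableiten. Die Ableitung von der Position ergibt die Geschwindigkeit: v(t) = 10·t^4 + 20·t^3 + 6·t^2 + 2·t - 1. Durch Ableiten von der Geschwindigkeit erhalten wir die Beschleunigung: a(t) = 40·t^3 + 60·t^2 + 12·t + 2. Durch Ableiten von der Beschleunigung erhalten wir den Ruck: j(t) = 120·t^2 + 120·t + 12. Durch Ableiten von dem Ruck erhalten wir den Snap: s(t) = 240·t + 120. Aus der Gleichung für den Snap s(t) = 240·t + 120, setzen wir t = 2 ein und erhalten s = 600.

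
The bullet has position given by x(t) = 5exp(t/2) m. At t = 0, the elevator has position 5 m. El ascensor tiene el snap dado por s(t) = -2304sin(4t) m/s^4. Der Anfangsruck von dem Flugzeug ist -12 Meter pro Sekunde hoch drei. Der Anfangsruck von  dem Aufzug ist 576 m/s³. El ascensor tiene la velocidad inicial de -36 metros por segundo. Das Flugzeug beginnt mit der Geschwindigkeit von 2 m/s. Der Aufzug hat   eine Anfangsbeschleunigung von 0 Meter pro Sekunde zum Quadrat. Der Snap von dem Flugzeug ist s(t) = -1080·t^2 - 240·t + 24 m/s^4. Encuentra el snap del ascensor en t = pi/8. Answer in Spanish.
De la ecuación del snap s(t) = -2304·sin(4·t), sustituimos t = pi/8 para obtener s = -2304.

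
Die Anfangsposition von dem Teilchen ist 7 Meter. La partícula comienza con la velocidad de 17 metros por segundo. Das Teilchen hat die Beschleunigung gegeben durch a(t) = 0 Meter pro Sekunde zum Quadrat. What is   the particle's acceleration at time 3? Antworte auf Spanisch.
De la ecuación de la aceleración a(t) = 0, sustituimos t = 3 para obtener a = 0.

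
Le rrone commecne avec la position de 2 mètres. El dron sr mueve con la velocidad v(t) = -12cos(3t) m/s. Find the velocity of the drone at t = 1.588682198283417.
From the given velocity equation v(t) = -12·cos(3·t), we substitute t = 1.588682198283417 to get v = -0.643582442538629.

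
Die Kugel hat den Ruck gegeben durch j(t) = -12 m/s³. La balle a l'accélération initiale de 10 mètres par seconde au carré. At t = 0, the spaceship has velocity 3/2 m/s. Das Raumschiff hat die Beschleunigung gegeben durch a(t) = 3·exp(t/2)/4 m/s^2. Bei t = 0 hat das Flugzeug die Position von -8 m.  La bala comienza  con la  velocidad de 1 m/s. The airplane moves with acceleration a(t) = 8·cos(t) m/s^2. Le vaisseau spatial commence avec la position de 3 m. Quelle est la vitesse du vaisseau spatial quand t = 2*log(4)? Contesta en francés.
Pour résoudre ceci, nous devons prendre 1 primitive de notre équation de l'accélération a(t) = 3·exp(t/2)/4. La primitive de l'accélération est la vitesse. En utilisant v(0) = 3/2, nous obtenons v(t) = 3·exp(t/2)/2. En utilisant v(t) = 3·exp(t/2)/2 et en substituant t = 2*log(4), nous trouvons v = 6.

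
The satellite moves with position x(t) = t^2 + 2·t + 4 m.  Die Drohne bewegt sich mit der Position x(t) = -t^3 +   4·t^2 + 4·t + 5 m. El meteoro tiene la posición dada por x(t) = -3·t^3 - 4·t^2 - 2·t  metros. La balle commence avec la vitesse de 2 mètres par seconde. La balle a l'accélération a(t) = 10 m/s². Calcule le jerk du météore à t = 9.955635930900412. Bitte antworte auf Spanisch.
Debemos derivar nuestra ecuación de la posición x(t) = -3·t^3 - 4·t^2 - 2·t 3 veces. La derivada de la posición da la velocidad: v(t) = -9·t^2 - 8·t - 2. La derivada de la velocidad da la aceleración: a(t) = -18·t - 8. Derivando la aceleración, obtenemos la sacudida: j(t) = -18. Tenemos la sacudida j(t) = -18. Sustituyendo t = 9.955635930900412: j(9.955635930900412) = -18.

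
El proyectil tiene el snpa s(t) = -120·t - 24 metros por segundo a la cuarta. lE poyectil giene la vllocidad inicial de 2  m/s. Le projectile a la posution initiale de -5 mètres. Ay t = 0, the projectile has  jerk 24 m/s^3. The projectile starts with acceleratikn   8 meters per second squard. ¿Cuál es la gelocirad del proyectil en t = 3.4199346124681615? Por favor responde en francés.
En partant du snap s(t) = -120·t - 24, nous prenons 3 intégrales. En intégrant le snap et en utilisant la condition initiale j(0) = 24, nous obtenons j(t) = -60·t^2 - 24·t + 24. La primitive du jerk est l'accélération. En utilisant a(0) = 8, nous obtenons a(t) = -20·t^3 - 12·t^2 + 24·t + 8. L'intégrale de l'accélération est la vitesse. En utilisant v(0) = 2, nous obtenons v(t) = -5·t^4 - 4·t^3 + 12·t^2 + 8·t + 2. Nous avons la vitesse v(t) = -5·t^4 - 4·t^3 + 12·t^2 + 8·t + 2. En substituant t = 3.4199346124681615: v(3.4199346124681615) = -674.263218715575.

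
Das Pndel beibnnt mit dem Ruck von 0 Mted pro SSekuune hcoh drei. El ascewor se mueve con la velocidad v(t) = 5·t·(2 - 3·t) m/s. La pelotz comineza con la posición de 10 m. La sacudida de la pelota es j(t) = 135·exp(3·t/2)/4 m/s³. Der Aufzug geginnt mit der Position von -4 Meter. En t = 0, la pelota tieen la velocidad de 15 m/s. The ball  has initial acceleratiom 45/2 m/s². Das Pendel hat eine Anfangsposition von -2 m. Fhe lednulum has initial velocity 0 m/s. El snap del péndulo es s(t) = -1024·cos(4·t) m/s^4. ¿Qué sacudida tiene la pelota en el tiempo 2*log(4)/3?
Tenemos la sacudida j(t) = 135·exp(3·t/2)/4. Sustituyendo t = 2*log(4)/3: j(2*log(4)/3) = 135.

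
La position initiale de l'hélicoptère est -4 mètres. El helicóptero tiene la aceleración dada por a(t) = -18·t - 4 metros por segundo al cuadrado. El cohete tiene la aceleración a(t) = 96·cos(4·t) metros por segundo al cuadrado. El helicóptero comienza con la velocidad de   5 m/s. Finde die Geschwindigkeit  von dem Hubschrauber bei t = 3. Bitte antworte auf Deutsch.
Wir müssen unsere Gleichung für die Beschleunigung a(t) = -18·t - 4 1-mal integrieren. Das Integral von der Beschleunigung, mit v(0) = 5, ergibt die Geschwindigkeit: v(t) = -9·t^2 - 4·t + 5. Aus der Gleichung für die Geschwindigkeit v(t) = -9·t^2 - 4·t + 5, setzen wir t = 3 ein und erhalten v = -88.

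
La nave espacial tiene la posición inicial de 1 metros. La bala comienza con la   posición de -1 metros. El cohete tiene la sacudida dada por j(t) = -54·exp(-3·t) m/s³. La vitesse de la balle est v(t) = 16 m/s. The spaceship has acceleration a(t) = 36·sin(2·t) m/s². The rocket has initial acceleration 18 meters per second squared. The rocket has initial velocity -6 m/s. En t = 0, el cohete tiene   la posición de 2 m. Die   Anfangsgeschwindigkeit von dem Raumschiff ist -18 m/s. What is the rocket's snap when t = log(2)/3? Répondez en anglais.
We must differentiate our jerk equation j(t) = -54·exp(-3·t) 1 time. Differentiating jerk, we get snap: s(t) = 162·exp(-3·t). Using s(t) = 162·exp(-3·t) and substituting t = log(2)/3, we find s = 81.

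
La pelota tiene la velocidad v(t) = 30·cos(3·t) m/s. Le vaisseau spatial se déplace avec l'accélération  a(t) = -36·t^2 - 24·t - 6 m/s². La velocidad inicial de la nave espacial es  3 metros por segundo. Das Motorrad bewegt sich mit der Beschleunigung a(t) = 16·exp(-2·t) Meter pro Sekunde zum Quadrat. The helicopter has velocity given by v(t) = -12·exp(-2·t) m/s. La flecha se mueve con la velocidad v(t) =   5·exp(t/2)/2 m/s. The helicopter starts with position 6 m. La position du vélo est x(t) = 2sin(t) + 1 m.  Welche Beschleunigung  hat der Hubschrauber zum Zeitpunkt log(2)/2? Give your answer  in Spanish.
Debemos derivar nuestra ecuación de la velocidad v(t) = -12·exp(-2·t) 1 vez. Tomando d/dt de v(t), encontramos a(t) = 24·exp(-2·t). Usando a(t) = 24·exp(-2·t) y sustituyendo t = log(2)/2, encontramos a = 12.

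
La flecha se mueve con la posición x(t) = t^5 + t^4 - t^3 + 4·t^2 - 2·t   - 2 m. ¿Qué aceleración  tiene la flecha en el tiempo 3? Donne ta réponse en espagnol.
Para resolver esto, necesitamos tomar 2 derivadas de nuestra ecuación de la posición x(t) = t^5 + t^4 - t^3 + 4·t^2 - 2·t - 2. Derivando la posición, obtenemos la velocidad: v(t) = 5·t^4 + 4·t^3 - 3·t^2 + 8·t - 2. Tomando d/dt de v(t), encontramos a(t) = 20·t^3 + 12·t^2 - 6·t + 8. Tenemos la aceleración a(t) = 20·t^3 + 12·t^2 - 6·t + 8. Sustituyendo t = 3: a(3) = 638.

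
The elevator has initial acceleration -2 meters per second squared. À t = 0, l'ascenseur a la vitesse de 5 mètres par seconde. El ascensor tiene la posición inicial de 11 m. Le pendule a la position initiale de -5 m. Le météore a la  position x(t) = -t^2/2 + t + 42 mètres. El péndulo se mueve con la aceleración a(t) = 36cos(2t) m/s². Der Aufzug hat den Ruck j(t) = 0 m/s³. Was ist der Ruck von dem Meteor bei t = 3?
Ausgehend von der Position x(t) = -t^2/2 + t + 42, nehmen wir 3 Ableitungen. Mit d/dt von x(t) finden wir v(t) = 1 - t. Durch Ableiten von der Geschwindigkeit erhalten wir die Beschleunigung: a(t) = -1. Durch Ableiten von der Beschleunigung erhalten wir den Ruck: j(t) = 0. Aus der Gleichung für den Ruck j(t) = 0, setzen wir t = 3 ein und erhalten j = 0.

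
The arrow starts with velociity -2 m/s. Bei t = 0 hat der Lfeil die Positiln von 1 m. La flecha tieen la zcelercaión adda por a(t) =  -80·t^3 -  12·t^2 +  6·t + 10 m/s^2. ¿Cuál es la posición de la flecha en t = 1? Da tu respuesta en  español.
Partiendo de la aceleración a(t) = -80·t^3 - 12·t^2 + 6·t + 10, tomamos 2 integrales. Tomando ∫a(t)dt y aplicando v(0) = -2, encontramos v(t) = -20·t^4 - 4·t^3 + 3·t^2 + 10·t - 2. Tomando ∫v(t)dt y aplicando x(0) = 1, encontramos x(t) = -4·t^5 - t^4 + t^3 + 5·t^2 - 2·t + 1. Usando x(t) = -4·t^5 - t^4 + t^3 + 5·t^2 - 2·t + 1 y sustituyendo t = 1, encontramos x = 0.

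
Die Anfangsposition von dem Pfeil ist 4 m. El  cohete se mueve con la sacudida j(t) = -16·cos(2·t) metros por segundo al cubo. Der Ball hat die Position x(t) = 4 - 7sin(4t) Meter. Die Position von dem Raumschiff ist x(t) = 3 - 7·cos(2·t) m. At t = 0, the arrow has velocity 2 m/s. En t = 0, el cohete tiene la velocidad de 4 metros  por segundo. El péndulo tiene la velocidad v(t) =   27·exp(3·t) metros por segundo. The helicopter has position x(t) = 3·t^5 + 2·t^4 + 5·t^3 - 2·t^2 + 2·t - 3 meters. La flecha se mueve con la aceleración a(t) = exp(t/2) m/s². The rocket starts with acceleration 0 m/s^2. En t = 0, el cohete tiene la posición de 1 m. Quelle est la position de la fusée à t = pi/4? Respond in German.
Wir müssen die Stammfunktion unserer Gleichung für den Ruck j(t) = -16·cos(2·t) 3-mal finden. Die Stammfunktion von dem Ruck, mit a(0) = 0, ergibt die Beschleunigung: a(t) = -8·sin(2·t). Mit ∫a(t)dt und Anwendung von v(0) = 4, finden wir v(t) = 4·cos(2·t). Die Stammfunktion von der Geschwindigkeit, mit x(0) = 1, ergibt die Position: x(t) = 2·sin(2·t) + 1. Mit x(t) = 2·sin(2·t) + 1 und Einsetzen von t = pi/4, finden wir x = 3.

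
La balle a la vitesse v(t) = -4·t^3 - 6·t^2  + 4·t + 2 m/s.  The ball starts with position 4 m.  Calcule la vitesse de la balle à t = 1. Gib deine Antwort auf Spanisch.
De la ecuación de la velocidad v(t) = -4·t^3 - 6·t^2 + 4·t + 2, sustituimos t = 1 para obtener v = -4.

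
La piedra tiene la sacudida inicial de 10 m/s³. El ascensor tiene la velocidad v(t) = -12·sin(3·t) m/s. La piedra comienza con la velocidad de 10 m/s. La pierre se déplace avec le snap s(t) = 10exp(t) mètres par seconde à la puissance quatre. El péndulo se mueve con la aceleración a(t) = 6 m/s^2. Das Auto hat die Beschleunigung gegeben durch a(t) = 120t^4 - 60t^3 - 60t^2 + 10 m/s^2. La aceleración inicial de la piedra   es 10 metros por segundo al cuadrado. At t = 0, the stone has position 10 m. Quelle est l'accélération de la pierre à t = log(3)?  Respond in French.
Nous devons intégrer notre équation du snap s(t) = 10·exp(t) 2 fois. L'intégrale du snap est le jerk. En utilisant j(0) = 10, nous obtenons j(t) = 10·exp(t). En intégrant le jerk et en utilisant la condition initiale a(0) = 10, nous obtenons a(t) = 10·exp(t). De l'équation de l'accélération a(t) = 10·exp(t), nous substituons t = log(3) pour obtenir a = 30.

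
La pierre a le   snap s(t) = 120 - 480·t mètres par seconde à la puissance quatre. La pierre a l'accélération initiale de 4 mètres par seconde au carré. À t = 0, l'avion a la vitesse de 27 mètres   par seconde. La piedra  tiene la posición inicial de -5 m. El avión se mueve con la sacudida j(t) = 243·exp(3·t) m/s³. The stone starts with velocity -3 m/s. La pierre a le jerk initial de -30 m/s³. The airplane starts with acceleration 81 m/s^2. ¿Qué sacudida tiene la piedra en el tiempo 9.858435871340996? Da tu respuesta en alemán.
Um dies zu lösen, müssen wir 1 Integral unserer Gleichung für den Snap s(t) = 120 - 480·t finden. Die Stammfunktion von dem Snap ist der Ruck. Mit j(0) = -30 erhalten wir j(t) = -240·t^2 + 120·t - 30. Aus der Gleichung für den Ruck j(t) = -240·t^2 + 120·t - 30, setzen wir t = 9.858435871340996 ein und erhalten j = -22172.2895744814.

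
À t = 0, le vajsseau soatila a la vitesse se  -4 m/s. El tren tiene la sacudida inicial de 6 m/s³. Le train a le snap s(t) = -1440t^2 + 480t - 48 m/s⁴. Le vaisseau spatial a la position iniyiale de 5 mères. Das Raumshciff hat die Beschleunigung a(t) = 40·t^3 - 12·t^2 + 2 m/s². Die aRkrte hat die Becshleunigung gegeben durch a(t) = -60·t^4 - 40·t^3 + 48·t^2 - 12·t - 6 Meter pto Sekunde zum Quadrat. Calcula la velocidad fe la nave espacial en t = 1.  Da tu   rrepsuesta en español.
Para resolver esto, necesitamos tomar 1 integral de nuestra ecuación de la aceleración a(t) = 40·t^3 - 12·t^2 + 2. Tomando ∫a(t)dt y aplicando v(0) = -4, encontramos v(t) = 10·t^4 - 4·t^3 + 2·t - 4. De la ecuación de la velocidad v(t) = 10·t^4 - 4·t^3 + 2·t - 4, sustituimos t = 1 para obtener v = 4.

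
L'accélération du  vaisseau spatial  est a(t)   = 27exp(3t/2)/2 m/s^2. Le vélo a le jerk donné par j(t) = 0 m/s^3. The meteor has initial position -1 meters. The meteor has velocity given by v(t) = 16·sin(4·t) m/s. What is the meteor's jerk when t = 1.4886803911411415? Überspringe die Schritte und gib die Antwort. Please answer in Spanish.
La sacudida en t = 1.4886803911411415 es j = 82.5828562035310.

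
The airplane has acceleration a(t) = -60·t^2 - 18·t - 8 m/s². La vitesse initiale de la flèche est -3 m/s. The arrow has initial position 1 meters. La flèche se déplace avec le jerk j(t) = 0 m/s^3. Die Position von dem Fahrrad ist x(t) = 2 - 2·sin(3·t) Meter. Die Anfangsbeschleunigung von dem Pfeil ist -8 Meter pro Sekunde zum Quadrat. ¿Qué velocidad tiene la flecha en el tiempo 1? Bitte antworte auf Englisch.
We need to integrate our jerk equation j(t) = 0 2 times. Taking ∫j(t)dt and applying a(0) = -8, we find a(t) = -8. Integrating acceleration and using the initial condition v(0) = -3, we get v(t) = -8·t - 3. We have velocity v(t) = -8·t - 3. Substituting t = 1: v(1) = -11.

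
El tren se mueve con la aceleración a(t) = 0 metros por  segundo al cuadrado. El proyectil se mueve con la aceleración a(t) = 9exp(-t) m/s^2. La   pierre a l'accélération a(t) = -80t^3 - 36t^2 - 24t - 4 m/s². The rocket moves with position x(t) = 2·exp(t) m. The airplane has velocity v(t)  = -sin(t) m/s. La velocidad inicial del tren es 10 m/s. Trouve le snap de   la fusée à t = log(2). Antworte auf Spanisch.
Partiendo de la posición x(t) = 2·exp(t), tomamos 4 derivadas. Tomando d/dt de x(t), encontramos v(t) = 2·exp(t). La derivada de la velocidad da la aceleración: a(t) = 2·exp(t). Derivando la aceleración, obtenemos la sacudida: j(t) = 2·exp(t). La derivada de la sacudida da el snap: s(t) = 2·exp(t). Usando s(t) = 2·exp(t) y sustituyendo t = log(2), encontramos s = 4.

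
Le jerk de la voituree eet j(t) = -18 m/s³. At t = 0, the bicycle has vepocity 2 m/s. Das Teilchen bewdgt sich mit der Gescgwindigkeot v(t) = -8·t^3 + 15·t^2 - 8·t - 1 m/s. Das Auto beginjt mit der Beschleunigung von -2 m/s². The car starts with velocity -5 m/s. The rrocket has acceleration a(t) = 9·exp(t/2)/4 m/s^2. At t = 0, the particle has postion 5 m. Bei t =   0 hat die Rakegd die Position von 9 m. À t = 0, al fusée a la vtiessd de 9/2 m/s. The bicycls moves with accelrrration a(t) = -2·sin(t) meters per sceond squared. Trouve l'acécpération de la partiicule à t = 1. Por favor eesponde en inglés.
To solve this, we need to take 1 derivative of our velocity equation v(t) = -8·t^3 + 15·t^2 - 8·t - 1. Taking d/dt of v(t), we find a(t) = -24·t^2 + 30·t - 8. Using a(t) = -24·t^2 + 30·t - 8 and substituting t = 1, we find a = -2.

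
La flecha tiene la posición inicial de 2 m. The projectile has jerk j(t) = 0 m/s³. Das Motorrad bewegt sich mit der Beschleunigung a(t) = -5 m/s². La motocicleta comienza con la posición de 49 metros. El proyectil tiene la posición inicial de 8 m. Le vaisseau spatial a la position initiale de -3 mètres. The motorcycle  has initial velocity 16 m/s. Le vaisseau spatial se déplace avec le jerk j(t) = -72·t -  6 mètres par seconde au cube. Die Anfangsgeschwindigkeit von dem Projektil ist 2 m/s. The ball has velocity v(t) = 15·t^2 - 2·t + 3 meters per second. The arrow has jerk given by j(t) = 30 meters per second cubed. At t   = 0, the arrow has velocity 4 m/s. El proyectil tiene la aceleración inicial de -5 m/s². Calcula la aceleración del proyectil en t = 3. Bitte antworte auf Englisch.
We must find the integral of our jerk equation j(t) = 0 1 time. The integral of jerk, with a(0) = -5, gives acceleration: a(t) = -5. We have acceleration a(t) = -5. Substituting t = 3: a(3) = -5.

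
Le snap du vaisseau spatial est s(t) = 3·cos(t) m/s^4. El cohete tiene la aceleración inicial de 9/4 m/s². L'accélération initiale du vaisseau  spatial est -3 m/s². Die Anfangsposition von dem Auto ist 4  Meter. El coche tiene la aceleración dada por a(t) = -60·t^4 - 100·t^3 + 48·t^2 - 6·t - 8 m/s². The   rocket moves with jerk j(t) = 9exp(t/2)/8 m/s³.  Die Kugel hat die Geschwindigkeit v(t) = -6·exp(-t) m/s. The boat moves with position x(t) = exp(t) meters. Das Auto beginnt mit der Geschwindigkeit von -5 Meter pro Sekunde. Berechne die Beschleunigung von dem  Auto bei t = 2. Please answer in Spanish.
De la ecuación de la aceleración a(t) = -60·t^4 - 100·t^3 + 48·t^2 - 6·t - 8, sustituimos t = 2 para obtener a = -1588.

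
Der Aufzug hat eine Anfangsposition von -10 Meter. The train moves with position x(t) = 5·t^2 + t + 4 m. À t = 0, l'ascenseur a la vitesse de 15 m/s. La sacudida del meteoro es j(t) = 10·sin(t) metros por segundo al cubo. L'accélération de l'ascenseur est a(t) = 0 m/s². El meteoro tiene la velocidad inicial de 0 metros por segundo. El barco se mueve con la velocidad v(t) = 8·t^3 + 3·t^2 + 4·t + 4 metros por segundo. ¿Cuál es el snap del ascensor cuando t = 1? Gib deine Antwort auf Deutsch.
Ausgehend von der Beschleunigung a(t) = 0, nehmen wir 2 Ableitungen. Durch Ableiten von der Beschleunigung erhalten wir den Ruck: j(t) = 0. Mit d/dt von j(t) finden wir s(t) = 0. Aus der Gleichung für den Snap s(t) = 0, setzen wir t = 1 ein und erhalten s = 0.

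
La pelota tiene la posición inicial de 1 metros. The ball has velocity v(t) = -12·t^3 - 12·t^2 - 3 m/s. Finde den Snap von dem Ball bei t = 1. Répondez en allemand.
Ausgehend von der Geschwindigkeit v(t) = -12·t^3 - 12·t^2 - 3, nehmen wir 3 Ableitungen. Durch Ableiten von der Geschwindigkeit erhalten wir die Beschleunigung: a(t) = -36·t^2 - 24·t. Mit d/dt von a(t) finden wir j(t) = -72·t - 24. Mit d/dt von j(t) finden wir s(t) = -72. Aus der Gleichung für den Snap s(t) = -72, setzen wir t = 1 ein und erhalten s = -72.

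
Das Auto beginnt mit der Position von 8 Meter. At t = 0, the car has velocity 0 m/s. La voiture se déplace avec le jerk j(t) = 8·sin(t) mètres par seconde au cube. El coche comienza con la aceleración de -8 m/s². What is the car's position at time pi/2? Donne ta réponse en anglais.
Starting from jerk j(t) = 8·sin(t), we take 3 integrals. Integrating jerk and using the initial condition a(0) = -8, we get a(t) = -8·cos(t). Finding the integral of a(t) and using v(0) = 0: v(t) = -8·sin(t). Finding the integral of v(t) and using x(0) = 8: x(t) = 8·cos(t). We have position x(t) = 8·cos(t). Substituting t = pi/2: x(pi/2) = 0.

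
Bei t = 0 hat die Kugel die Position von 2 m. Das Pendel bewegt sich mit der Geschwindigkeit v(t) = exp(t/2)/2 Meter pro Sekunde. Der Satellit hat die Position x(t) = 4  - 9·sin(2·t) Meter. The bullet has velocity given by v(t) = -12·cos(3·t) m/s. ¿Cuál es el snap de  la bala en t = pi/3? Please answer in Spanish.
Debemos derivar nuestra ecuación de la velocidad v(t) = -12·cos(3·t) 3 veces. Derivando la velocidad, obtenemos la aceleración: a(t) = 36·sin(3·t). La derivada de la aceleración da la sacudida: j(t) = 108·cos(3·t). Tomando d/dt de j(t), encontramos s(t) = -324·sin(3·t). De la ecuación del snap s(t) = -324·sin(3·t), sustituimos t = pi/3 para obtener s = 0.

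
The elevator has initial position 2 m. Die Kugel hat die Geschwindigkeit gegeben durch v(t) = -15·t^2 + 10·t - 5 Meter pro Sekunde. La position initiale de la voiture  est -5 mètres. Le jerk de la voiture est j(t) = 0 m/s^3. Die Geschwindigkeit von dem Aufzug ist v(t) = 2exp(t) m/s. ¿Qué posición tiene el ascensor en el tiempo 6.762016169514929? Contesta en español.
Debemos encontrar la integral de nuestra ecuación de la velocidad v(t) = 2·exp(t) 1 vez. La integral de la velocidad es la posición. Usando x(0) = 2, obtenemos x(t) = 2·exp(t). Tenemos la posición x(t) = 2·exp(t). Sustituyendo t = 6.762016169514929: x(6.762016169514929) = 1728.76636631952.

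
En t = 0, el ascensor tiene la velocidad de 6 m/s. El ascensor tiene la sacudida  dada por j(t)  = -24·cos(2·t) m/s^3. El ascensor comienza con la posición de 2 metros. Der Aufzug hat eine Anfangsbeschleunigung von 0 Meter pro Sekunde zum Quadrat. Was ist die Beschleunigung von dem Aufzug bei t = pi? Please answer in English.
We must find the integral of our jerk equation j(t) = -24·cos(2·t) 1 time. Integrating jerk and using the initial condition a(0) = 0, we get a(t) = -12·sin(2·t). From the given acceleration equation a(t) = -12·sin(2·t), we substitute t = pi to get a = 0.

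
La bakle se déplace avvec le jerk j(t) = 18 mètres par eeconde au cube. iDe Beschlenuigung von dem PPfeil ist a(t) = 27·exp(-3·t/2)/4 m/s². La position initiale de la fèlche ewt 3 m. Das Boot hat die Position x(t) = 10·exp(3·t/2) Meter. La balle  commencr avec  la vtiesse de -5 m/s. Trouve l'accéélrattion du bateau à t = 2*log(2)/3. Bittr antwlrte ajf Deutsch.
Um dies zu lösen, müssen wir 2 Ableitungen unserer Gleichung für die Position x(t) = 10·exp(3·t/2) nehmen. Durch Ableiten von der Position erhalten wir die Geschwindigkeit: v(t) = 15·exp(3·t/2). Die Ableitung von der Geschwindigkeit ergibt die Beschleunigung: a(t) = 45·exp(3·t/2)/2. Wir haben die Beschleunigung a(t) = 45·exp(3·t/2)/2. Durch Einsetzen von t = 2*log(2)/3: a(2*log(2)/3) = 45.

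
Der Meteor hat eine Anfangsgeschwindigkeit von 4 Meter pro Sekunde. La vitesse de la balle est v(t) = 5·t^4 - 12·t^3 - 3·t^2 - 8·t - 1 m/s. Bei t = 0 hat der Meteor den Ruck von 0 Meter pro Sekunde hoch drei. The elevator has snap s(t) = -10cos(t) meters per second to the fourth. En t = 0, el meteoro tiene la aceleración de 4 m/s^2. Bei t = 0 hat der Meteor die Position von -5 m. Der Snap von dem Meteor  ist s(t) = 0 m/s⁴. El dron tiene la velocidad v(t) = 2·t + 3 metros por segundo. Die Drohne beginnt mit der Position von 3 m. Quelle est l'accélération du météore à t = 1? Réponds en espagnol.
Necesitamos integrar nuestra ecuación del snap s(t) = 0 2 veces. La antiderivada del snap es la sacudida. Usando j(0) = 0, obtenemos j(t) = 0. La antiderivada de la sacudida es la aceleración. Usando a(0) = 4, obtenemos a(t) = 4. Usando a(t) = 4 y sustituyendo t = 1, encontramos a = 4.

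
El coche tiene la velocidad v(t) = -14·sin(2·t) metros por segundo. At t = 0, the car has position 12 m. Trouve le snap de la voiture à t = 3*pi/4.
Nous devons dériver notre équation de la vitesse v(t) = -14·sin(2·t) 3 fois. La dérivée de la vitesse donne l'accélération: a(t) = -28·cos(2·t). La dérivée de l'accélération donne le jerk: j(t) = 56·sin(2·t). En prenant d/dt de j(t), nous trouvons s(t) = 112·cos(2·t). De l'équation du snap s(t) = 112·cos(2·t), nous substituons t = 3*pi/4 pour obtenir s = 0.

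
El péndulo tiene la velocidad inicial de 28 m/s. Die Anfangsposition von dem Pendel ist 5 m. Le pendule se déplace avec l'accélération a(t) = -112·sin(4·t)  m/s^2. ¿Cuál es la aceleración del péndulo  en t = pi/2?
Tenemos la aceleración a(t) = -112·sin(4·t). Sustituyendo t = pi/2: a(pi/2) = 0.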